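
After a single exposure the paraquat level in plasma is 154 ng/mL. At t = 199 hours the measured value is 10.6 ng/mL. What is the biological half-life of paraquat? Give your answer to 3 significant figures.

A/A₀ = 10.6/154 ≈ 0.068831.
n = log₂(14.528) ≈ 3.8608 half-lives elapsed in 199 hours.
t½ = 199/3.8608 ≈ 51.544 hours.

51.5 hours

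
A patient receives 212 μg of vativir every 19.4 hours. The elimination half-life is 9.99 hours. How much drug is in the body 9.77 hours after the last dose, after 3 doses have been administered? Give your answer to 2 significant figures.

The 3 doses were given 48.57, 29.17, 9.77 hours ago.
Total = 212·(1/2)^(48.57/9.99) + 212·(1/2)^(29.17/9.99) + 212·(1/2)^(9.77/9.99)
      = 7.2907 + 28.013 + 107.63 ≈ 142.93 μg.

140 μg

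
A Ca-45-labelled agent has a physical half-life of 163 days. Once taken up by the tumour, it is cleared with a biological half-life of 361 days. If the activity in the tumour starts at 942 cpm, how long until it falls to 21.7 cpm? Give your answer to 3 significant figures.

1/t_eff = 1/t_phys + 1/t_biol = 1/163 + 1/361 = 0.0089051 per day.
t_eff = 163 × 361 / (163 + 361) ≈ 112.3 days.
n = log₂(942/21.7) ≈ 5.44; t = 5.44 × 112.3 ≈ 610.88 days.

611 days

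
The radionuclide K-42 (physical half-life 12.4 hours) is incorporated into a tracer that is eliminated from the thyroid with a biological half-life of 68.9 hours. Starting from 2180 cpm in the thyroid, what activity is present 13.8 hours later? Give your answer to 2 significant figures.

1/t_eff = 1/t_phys + 1/t_biol = 1/12.4 + 1/68.9 = 0.095159 per hour.
t_eff = 12.4 × 68.9 / (12.4 + 68.9) ≈ 10.509 hours.
Remaining = 2180 × (1/2)^(13.8/10.509) = 2180 × (1/2)^1.3132 ≈ 877.3 cpm.

880 cpm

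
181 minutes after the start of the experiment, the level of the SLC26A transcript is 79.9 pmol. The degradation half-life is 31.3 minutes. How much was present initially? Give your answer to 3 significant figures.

Number of half-lives elapsed: n = 181/31.3 ≈ 5.7827.
A₀ = A × 2^n = 79.9 × 2^5.7827 = 79.9 × 55.053 ≈ 4398.7 pmol.

4400 pmol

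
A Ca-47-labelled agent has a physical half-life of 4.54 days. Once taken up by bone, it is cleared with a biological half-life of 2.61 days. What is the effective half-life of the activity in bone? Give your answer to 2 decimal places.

1.66 days

1/t_eff = 1/t_phys + 1/t_biol = 1/4.54 + 1/2.61 = 0.60341 per day.
t_eff = 4.54 × 2.61 / (4.54 + 2.61) ≈ 1.6573 days.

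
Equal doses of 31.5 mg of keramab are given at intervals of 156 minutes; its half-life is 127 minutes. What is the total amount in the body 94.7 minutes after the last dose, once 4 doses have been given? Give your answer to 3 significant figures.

31.7 mg

The 4 doses were given 562.7, 406.7, 250.7, 94.7 minutes ago.
Total = 31.5·(1/2)^(562.7/127) + 31.5·(1/2)^(406.7/127) + 31.5·(1/2)^(250.7/127) + 31.5·(1/2)^(94.7/127)
      = 1.4606 + 3.4222 + 8.0181 + 18.786 ≈ 31.687 mg.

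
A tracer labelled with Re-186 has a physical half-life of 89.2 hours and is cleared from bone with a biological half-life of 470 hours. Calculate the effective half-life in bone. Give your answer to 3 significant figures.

75.0 hours

1/t_eff = 1/t_phys + 1/t_biol = 1/89.2 + 1/470 = 0.013338 per hour.
t_eff = 89.2 × 470 / (89.2 + 470) ≈ 74.971 hours.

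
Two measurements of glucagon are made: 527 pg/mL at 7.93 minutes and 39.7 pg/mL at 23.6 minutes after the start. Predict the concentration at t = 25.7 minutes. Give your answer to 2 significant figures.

Over Δt = 23.6 − 7.93 = 15.67 minutes, the level fell by a factor of 527/39.7 ≈ 13.275.
n = log₂(13.275) ≈ 3.7306 half-lives, so t½ = 15.67/3.7306 ≈ 4.2004 minutes.
From t = 23.6 to t = 25.7: 39.7 × (1/2)^((25.7−23.6)/4.2004) ≈ 28.073 pg/mL.

28 pg/mL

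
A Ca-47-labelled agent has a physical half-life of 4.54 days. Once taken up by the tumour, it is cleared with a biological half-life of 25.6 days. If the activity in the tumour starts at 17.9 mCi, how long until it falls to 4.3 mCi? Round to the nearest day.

8 days

1/t_eff = 1/t_phys + 1/t_biol = 1/4.54 + 1/25.6 = 0.25933 per day.
t_eff = 4.54 × 25.6 / (4.54 + 25.6) ≈ 3.8561 days.
n = log₂(17.9/4.3) ≈ 2.0576; t = 2.0576 × 3.8561 ≈ 7.9342 days.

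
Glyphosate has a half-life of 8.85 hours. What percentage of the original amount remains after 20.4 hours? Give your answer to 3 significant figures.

n = 20.4/8.85 ≈ 2.3051 half-lives.
Fraction remaining = (1/2)^2.3051 ≈ 0.20235, i.e. 20.235%.

20.2%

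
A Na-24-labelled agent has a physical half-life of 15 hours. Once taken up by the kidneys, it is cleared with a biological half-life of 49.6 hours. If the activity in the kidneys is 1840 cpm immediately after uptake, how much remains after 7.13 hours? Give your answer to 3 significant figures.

1200 cpm

1/t_eff = 1/t_phys + 1/t_biol = 1/15 + 1/49.6 = 0.086828 per hour.
t_eff = 15 × 49.6 / (15 + 49.6) ≈ 11.517 hours.
Remaining = 1840 × (1/2)^(7.13/11.517) = 1840 × (1/2)^0.61908 ≈ 1198 cpm.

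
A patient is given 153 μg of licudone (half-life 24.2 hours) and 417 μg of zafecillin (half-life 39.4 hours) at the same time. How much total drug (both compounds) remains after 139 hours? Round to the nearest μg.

39 μg

licudone: 153 × (1/2)^(139/24.2) = 153 × (1/2)^5.7438 ≈ 2.8552 μg.
zafecillin: 417 × (1/2)^(139/39.4) = 417 × (1/2)^3.5279 ≈ 36.152 μg.
Total = 2.8552 + 36.152 ≈ 39.007 μg.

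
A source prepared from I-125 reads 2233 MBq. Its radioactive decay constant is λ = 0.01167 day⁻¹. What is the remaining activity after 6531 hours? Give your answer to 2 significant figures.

93 MBq

t½ = ln 2 / λ = 0.69315 / 0.01167 ≈ 59.396 days.
Convert the elapsed time: 6531 hours = 272.125 days.
Number of half-lives: n = 272.125/59.396 ≈ 4.5816.
Remaining = 2233 × (1/2)^4.5816 = 2233 × 0.041765 ≈ 93.261 MBq.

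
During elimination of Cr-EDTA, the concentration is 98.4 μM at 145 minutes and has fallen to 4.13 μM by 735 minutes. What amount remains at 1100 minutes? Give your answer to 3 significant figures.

0.581 μM

Over Δt = 735 − 145 = 590 minutes, the level fell by a factor of 98.4/4.13 ≈ 23.826.
n = log₂(23.826) ≈ 4.5744 half-lives, so t½ = 590/4.5744 ≈ 128.98 minutes.
From t = 735 to t = 1100: 4.13 × (1/2)^((1100−735)/128.98) ≈ 0.58083 μM.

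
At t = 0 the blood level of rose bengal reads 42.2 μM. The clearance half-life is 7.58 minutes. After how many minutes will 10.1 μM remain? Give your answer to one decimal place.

Fraction remaining = 10.1/42.2 ≈ 0.23934.
n = log₂(42.2/10.1) = ln(4.1782)/ln 2 ≈ 2.0629 half-lives.
t = n × t½ = 2.0629 × 7.58 ≈ 15.637 minutes.

15.6 minutes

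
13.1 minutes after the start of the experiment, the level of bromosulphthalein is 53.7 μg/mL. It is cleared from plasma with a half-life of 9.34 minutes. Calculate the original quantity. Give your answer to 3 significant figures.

Number of half-lives elapsed: n = 13.1/9.34 ≈ 1.4026.
A₀ = A × 2^n = 53.7 × 2^1.4026 = 53.7 × 2.6437 ≈ 141.97 μg/mL.

142 μg/mL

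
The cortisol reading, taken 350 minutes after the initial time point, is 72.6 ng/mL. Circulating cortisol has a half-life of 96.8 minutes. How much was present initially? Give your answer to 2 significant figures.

Number of half-lives elapsed: n = 350/96.8 ≈ 3.6157.
A₀ = A × 2^n = 72.6 × 2^3.6157 = 72.6 × 12.258 ≈ 889.96 ng/mL.

890 ng/mL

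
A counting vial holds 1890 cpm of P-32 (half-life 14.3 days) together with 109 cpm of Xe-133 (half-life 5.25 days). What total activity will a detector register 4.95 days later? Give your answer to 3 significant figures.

P-32: 1890 × (1/2)^(4.95/14.3) = 1890 × (1/2)^0.34615 ≈ 1486.8 cpm.
Xe-133: 109 × (1/2)^(4.95/5.25) = 109 × (1/2)^0.94286 ≈ 56.702 cpm.
Total = 1486.8 + 56.702 ≈ 1543.5 cpm.

1540 cpm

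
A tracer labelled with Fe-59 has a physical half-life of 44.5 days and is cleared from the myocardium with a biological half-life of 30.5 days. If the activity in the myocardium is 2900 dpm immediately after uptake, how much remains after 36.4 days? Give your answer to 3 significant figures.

1/t_eff = 1/t_phys + 1/t_biol = 1/44.5 + 1/30.5 = 0.055259 per day.
t_eff = 44.5 × 30.5 / (44.5 + 30.5) ≈ 18.097 days.
Remaining = 2900 × (1/2)^(36.4/18.097) = 2900 × (1/2)^2.0114 ≈ 719.28 dpm.

719 dpm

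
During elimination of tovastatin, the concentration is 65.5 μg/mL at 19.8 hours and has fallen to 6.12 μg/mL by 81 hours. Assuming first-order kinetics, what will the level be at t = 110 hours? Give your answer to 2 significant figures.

Over Δt = 81 − 19.8 = 61.2 hours, the level fell by a factor of 65.5/6.12 ≈ 10.703.
n = log₂(10.703) ≈ 3.4199 half-lives, so t½ = 61.2/3.4199 ≈ 17.895 hours.
From t = 81 to t = 110: 6.12 × (1/2)^((110−81)/17.895) ≈ 1.9903 μg/mL.

2.0 μg/mL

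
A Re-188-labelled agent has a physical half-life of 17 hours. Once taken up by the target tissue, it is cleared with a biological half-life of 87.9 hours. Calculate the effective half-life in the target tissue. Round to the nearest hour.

14 hours

1/t_eff = 1/t_phys + 1/t_biol = 1/17 + 1/87.9 = 0.0702 per hour.
t_eff = 17 × 87.9 / (17 + 87.9) ≈ 14.245 hours.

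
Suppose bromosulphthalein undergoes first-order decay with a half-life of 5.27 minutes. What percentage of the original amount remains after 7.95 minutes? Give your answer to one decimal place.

n = 7.95/5.27 ≈ 1.5085 half-lives.
Fraction remaining = (1/2)^1.5085 ≈ 0.35147, i.e. 35.147%.

35.1%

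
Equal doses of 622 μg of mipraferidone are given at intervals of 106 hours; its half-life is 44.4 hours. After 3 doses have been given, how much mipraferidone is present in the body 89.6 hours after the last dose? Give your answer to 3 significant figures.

The 3 doses were given 301.6, 195.6, 89.6 hours ago.
Total = 622·(1/2)^(301.6/44.4) + 622·(1/2)^(195.6/44.4) + 622·(1/2)^(89.6/44.4)
      = 5.6099 + 29.352 + 153.57 ≈ 188.53 μg.

189 μg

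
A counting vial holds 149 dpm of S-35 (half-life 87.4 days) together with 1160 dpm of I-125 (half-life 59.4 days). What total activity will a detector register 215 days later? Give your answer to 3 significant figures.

121 dpm

S-35: 149 × (1/2)^(215/87.4) = 149 × (1/2)^2.46 ≈ 27.081 dpm.
I-125: 1160 × (1/2)^(215/59.4) = 1160 × (1/2)^3.6195 ≈ 94.378 dpm.
Total = 27.081 + 94.378 ≈ 121.46 dpm.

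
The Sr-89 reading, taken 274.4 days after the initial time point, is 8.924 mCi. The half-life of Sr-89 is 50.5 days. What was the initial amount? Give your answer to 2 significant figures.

Number of half-lives elapsed: n = 274.4/50.5 ≈ 5.4337.
A₀ = A × 2^n = 8.924 × 2^5.4337 = 8.924 × 43.221 ≈ 385.7 mCi.

390 mCi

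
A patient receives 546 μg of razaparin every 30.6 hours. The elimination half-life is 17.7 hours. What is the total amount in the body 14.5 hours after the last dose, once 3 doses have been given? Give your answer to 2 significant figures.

The 3 doses were given 75.7, 45.1, 14.5 hours ago.
Total = 546·(1/2)^(75.7/17.7) + 546·(1/2)^(45.1/17.7) + 546·(1/2)^(14.5/17.7)
      = 28.167 + 93.36 + 309.45 ≈ 430.97 μg.

430 μg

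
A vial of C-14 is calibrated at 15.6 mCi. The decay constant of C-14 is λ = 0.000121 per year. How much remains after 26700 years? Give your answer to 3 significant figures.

t½ = ln 2 / λ = 0.69315 / 0.000121 ≈ 5728.5 years.
Number of half-lives: n = 26700/5728.5 ≈ 4.6609.
Remaining = 15.6 × (1/2)^4.6609 = 15.6 × 0.03953 ≈ 0.61667 mCi.

0.617 mCi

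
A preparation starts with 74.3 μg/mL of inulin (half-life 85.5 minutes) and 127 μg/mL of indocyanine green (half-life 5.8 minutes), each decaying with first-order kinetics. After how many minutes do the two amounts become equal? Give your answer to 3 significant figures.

4.81 minutes

Set 74.3·(1/2)^(t/85.5) = 127·(1/2)^(t/5.8).
Taking log₂: log₂(74.3/127) = t·(1/85.5 − 1/5.8).
log₂(0.58504) = -0.77339; 1/85.5 − 1/5.8 = -0.16072.
t = -0.77339 / -0.16072 ≈ 4.8121 minutes.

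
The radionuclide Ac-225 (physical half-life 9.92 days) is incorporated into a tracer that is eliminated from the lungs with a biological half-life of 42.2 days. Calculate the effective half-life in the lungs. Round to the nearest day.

1/t_eff = 1/t_phys + 1/t_biol = 1/9.92 + 1/42.2 = 0.1245 per day.
t_eff = 9.92 × 42.2 / (9.92 + 42.2) ≈ 8.0319 days.

8 days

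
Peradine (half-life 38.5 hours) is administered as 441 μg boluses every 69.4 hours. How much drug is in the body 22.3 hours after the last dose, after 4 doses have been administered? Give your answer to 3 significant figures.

The 4 doses were given 230.5, 161.1, 91.7, 22.3 hours ago.
Total = 441·(1/2)^(230.5/38.5) + 441·(1/2)^(161.1/38.5) + 441·(1/2)^(91.7/38.5) + 441·(1/2)^(22.3/38.5)
      = 6.9529 + 24.255 + 84.614 + 295.17 ≈ 410.99 μg.

411 μg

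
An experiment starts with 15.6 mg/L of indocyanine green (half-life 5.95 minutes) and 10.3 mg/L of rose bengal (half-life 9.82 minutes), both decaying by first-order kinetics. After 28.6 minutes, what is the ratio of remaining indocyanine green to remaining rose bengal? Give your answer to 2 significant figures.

indocyanine green: 15.6 × (1/2)^(28.6/5.95) = 15.6 × (1/2)^4.8067 ≈ 0.55739 mg/L.
rose bengal: 10.3 × (1/2)^(28.6/9.82) = 10.3 × (1/2)^2.9124 ≈ 1.3681 mg/L.
Ratio ≈ 0.55739 / 1.3681 ≈ 0.40742.

0.41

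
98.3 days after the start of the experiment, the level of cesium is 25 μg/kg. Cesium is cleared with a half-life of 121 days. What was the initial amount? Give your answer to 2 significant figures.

Number of half-lives elapsed: n = 98.3/121 ≈ 0.8124.
A₀ = A × 2^n = 25 × 2^0.8124 = 25 × 1.7561 ≈ 43.903 μg/kg.

44 μg/kg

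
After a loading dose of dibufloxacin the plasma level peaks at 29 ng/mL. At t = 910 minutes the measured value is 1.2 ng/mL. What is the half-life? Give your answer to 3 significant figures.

198 minutes

A/A₀ = 1.2/29 ≈ 0.041379.
n = log₂(24.167) ≈ 4.5949 half-lives elapsed in 910 minutes.
t½ = 910/4.5949 ≈ 198.04 minutes.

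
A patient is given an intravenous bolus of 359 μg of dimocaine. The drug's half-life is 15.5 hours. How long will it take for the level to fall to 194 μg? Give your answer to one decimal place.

Fraction remaining = 194/359 ≈ 0.54039.
n = log₂(359/194) = ln(1.8505)/ln 2 ≈ 0.88793 half-lives.
t = n × t½ = 0.88793 × 15.5 ≈ 13.763 hours.

13.8 hours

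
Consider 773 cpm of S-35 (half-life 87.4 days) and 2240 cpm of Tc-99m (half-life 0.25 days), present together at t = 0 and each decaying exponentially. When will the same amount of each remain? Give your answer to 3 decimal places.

Set 773·(1/2)^(t/87.4) = 2240·(1/2)^(t/0.25).
Taking log₂: log₂(773/2240) = t·(1/87.4 − 1/0.25).
log₂(0.34509) = -1.535; 1/87.4 − 1/0.25 = -3.9886.
t = -1.535 / -3.9886 ≈ 0.38484 days.

0.385 days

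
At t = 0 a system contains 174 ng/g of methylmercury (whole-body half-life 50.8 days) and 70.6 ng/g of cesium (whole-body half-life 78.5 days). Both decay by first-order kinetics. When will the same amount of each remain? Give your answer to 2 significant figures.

190 days

Set 174·(1/2)^(t/50.8) = 70.6·(1/2)^(t/78.5).
Taking log₂: log₂(174/70.6) = t·(1/50.8 − 1/78.5).
log₂(2.4646) = 1.3013; 1/50.8 − 1/78.5 = 0.0069462.
t = 1.3013 / 0.0069462 ≈ 187.35 days.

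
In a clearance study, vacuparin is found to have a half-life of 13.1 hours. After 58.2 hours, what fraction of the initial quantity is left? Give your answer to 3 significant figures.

0.0460

n = 58.2/13.1 ≈ 4.4427 half-lives.
Fraction remaining = (1/2)^4.4427 ≈ 0.045983.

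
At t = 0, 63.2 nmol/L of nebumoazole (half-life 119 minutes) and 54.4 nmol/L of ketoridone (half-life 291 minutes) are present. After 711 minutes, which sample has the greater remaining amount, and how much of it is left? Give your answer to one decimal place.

ketoridone, 10.0 nmol/L

nebumoazole: 63.2 × (1/2)^5.9748 ≈ 1.0049 nmol/L.
ketoridone: 54.4 × (1/2)^2.4433 ≈ 10.002 nmol/L.
Ketoridone has more remaining, at ≈ 10.002 nmol/L.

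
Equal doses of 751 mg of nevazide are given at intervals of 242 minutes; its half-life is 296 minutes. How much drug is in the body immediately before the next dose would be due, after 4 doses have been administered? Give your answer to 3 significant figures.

The 4 doses were given 968, 726, 484, 242 minutes ago.
Total = 751·(1/2)^(968/296) + 751·(1/2)^(726/296) + 751·(1/2)^(484/296) + 751·(1/2)^(242/296)
      = 77.838 + 137.18 + 241.78 + 426.12 ≈ 882.91 mg.

883 mg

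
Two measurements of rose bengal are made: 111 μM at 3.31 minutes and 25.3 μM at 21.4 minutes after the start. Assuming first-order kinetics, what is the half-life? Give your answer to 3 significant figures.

8.48 minutes

Over Δt = 21.4 − 3.31 = 18.09 minutes, the level fell by a factor of 111/25.3 ≈ 4.3874.
n = log₂(4.3874) ≈ 2.1334 half-lives, so t½ = 18.09/2.1334 ≈ 8.4796 minutes.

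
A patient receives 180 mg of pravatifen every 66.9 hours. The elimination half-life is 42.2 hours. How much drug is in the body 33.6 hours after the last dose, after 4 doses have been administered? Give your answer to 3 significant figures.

The 4 doses were given 234.3, 167.4, 100.5, 33.6 hours ago.
Total = 180·(1/2)^(234.3/42.2) + 180·(1/2)^(167.4/42.2) + 180·(1/2)^(100.5/42.2) + 180·(1/2)^(33.6/42.2)
      = 3.8363 + 11.512 + 34.543 + 103.65 ≈ 153.55 mg.

154 mg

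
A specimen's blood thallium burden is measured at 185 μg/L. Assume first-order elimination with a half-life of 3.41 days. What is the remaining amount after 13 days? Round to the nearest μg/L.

13 μg/L

Number of half-lives: n = 13/3.41 ≈ 3.8123.
Remaining = 185 × (1/2)^3.8123 = 185 × 0.071183 ≈ 13.169 μg/L.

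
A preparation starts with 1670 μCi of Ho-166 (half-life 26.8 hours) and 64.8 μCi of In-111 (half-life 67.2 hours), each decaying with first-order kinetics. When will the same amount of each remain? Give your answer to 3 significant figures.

209 hours

Set 1670·(1/2)^(t/26.8) = 64.8·(1/2)^(t/67.2).
Taking log₂: log₂(1670/64.8) = t·(1/26.8 − 1/67.2).
log₂(25.772) = 4.6877; 1/26.8 − 1/67.2 = 0.022432.
t = 4.6877 / 0.022432 ≈ 208.97 hours.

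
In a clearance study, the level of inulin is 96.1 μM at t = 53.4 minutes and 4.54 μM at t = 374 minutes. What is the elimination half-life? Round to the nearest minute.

73 minutes

Over Δt = 374 − 53.4 = 320.6 minutes, the level fell by a factor of 96.1/4.54 ≈ 21.167.
n = log₂(21.167) ≈ 4.4038 half-lives, so t½ = 320.6/4.4038 ≈ 72.801 minutes.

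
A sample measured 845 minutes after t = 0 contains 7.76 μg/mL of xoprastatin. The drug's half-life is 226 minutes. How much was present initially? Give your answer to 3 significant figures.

Number of half-lives elapsed: n = 845/226 ≈ 3.7389.
A₀ = A × 2^n = 7.76 × 2^3.7389 = 7.76 × 13.352 ≈ 103.61 μg/mL.

104 μg/mL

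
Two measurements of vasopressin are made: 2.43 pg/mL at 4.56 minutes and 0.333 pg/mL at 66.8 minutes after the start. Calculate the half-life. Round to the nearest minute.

Over Δt = 66.8 − 4.56 = 62.24 minutes, the level fell by a factor of 2.43/0.333 ≈ 7.2973.
n = log₂(7.2973) ≈ 2.8674 half-lives, so t½ = 62.24/2.8674 ≈ 21.706 minutes.

22 minutes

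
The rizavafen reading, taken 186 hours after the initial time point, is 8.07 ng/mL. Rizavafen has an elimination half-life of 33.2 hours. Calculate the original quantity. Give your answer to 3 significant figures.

Number of half-lives elapsed: n = 186/33.2 ≈ 5.6024.
A₀ = A × 2^n = 8.07 × 2^5.6024 = 8.07 × 48.584 ≈ 392.07 ng/mL.

392 ng/mL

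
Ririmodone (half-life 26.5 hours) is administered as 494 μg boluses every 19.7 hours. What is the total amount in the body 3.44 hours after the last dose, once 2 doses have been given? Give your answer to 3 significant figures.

The 2 doses were given 23.14, 3.44 hours ago.
Total = 494·(1/2)^(23.14/26.5) + 494·(1/2)^(3.44/26.5)
      = 269.69 + 451.49 ≈ 721.18 μg.

721 μg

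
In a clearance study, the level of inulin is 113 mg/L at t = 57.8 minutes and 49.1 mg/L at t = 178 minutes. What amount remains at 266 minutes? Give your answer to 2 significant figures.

27 mg/L

Over Δt = 178 − 57.8 = 120.2 minutes, the level fell by a factor of 113/49.1 ≈ 2.3014.
n = log₂(2.3014) ≈ 1.2025 half-lives, so t½ = 120.2/1.2025 ≈ 99.956 minutes.
From t = 178 to t = 266: 49.1 × (1/2)^((266−178)/99.956) ≈ 26.672 mg/L.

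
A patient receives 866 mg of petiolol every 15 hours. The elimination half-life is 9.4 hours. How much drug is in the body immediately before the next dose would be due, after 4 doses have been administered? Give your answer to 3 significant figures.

The 4 doses were given 60, 45, 30, 15 hours ago.
Total = 866·(1/2)^(60/9.4) + 866·(1/2)^(45/9.4) + 866·(1/2)^(30/9.4) + 866·(1/2)^(15/9.4)
      = 10.376 + 31.363 + 94.795 + 286.52 ≈ 423.05 mg.

423 mg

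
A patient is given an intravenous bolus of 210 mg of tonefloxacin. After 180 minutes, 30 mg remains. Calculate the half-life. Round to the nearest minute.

A/A₀ = 30/210 ≈ 0.14286.
n = log₂(7) ≈ 2.8074 half-lives elapsed in 180 minutes.
t½ = 180/2.8074 ≈ 64.117 minutes.

64 minutes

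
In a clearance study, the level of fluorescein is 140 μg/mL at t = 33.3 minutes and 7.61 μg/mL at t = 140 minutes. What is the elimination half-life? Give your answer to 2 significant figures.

Over Δt = 140 − 33.3 = 106.7 minutes, the level fell by a factor of 140/7.61 ≈ 18.397.
n = log₂(18.397) ≈ 4.2014 half-lives, so t½ = 106.7/4.2014 ≈ 25.396 minutes.

25 minutes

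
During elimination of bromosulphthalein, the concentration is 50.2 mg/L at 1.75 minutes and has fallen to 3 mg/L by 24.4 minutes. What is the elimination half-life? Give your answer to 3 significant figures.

5.57 minutes

Over Δt = 24.4 − 1.75 = 22.65 minutes, the level fell by a factor of 50.2/3 ≈ 16.733.
n = log₂(16.733) ≈ 4.0647 half-lives, so t½ = 22.65/4.0647 ≈ 5.5724 minutes.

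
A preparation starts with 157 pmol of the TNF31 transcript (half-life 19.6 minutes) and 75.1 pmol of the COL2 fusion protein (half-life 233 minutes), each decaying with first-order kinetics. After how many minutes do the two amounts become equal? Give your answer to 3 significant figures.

22.8 minutes

Set 157·(1/2)^(t/19.6) = 75.1·(1/2)^(t/233).
Taking log₂: log₂(157/75.1) = t·(1/19.6 − 1/233).
log₂(2.0905) = 1.0639; 1/19.6 − 1/233 = 0.046729.
t = 1.0639 / 0.046729 ≈ 22.767 minutes.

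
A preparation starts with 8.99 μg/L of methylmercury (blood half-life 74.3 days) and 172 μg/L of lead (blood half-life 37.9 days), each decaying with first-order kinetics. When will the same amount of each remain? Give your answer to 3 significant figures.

Set 8.99·(1/2)^(t/74.3) = 172·(1/2)^(t/37.9).
Taking log₂: log₂(8.99/172) = t·(1/74.3 − 1/37.9).
log₂(0.052267) = -4.2579; 1/74.3 − 1/37.9 = -0.012926.
t = -4.2579 / -0.012926 ≈ 329.4 days.

329 days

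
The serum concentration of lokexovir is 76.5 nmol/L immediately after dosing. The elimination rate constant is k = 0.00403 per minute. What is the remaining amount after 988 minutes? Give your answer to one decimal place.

t½ = ln 2 / k = 0.69315 / 0.00403 ≈ 172 minutes.
Number of half-lives: n = 988/172 ≈ 5.7443.
Remaining = 76.5 × (1/2)^5.7443 = 76.5 × 0.018655 ≈ 1.4271 nmol/L.

1.4 nmol/L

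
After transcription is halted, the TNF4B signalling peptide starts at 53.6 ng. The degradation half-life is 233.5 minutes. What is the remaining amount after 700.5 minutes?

Elapsed time is 3 half-lives (700.5/233.5).
Each half-life halves the amount: 53.6 × (1/2)^3 = 53.6/8 = 6.7 ng.

6.7 ng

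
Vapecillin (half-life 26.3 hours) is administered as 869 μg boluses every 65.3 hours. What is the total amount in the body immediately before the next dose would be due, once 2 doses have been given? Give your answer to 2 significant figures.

180 μg

The 2 doses were given 130.6, 65.3 hours ago.
Total = 869·(1/2)^(130.6/26.3) + 869·(1/2)^(65.3/26.3)
      = 27.808 + 155.45 ≈ 183.26 μg.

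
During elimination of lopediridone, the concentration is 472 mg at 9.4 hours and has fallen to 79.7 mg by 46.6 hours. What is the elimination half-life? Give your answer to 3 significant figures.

14.5 hours

Over Δt = 46.6 − 9.4 = 37.2 hours, the level fell by a factor of 472/79.7 ≈ 5.9222.
n = log₂(5.9222) ≈ 2.5661 half-lives, so t½ = 37.2/2.5661 ≈ 14.497 hours.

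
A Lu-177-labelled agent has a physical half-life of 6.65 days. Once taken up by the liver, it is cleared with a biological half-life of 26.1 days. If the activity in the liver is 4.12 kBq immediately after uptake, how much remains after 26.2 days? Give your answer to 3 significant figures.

1/t_eff = 1/t_phys + 1/t_biol = 1/6.65 + 1/26.1 = 0.18869 per day.
t_eff = 6.65 × 26.1 / (6.65 + 26.1) ≈ 5.2997 days.
Remaining = 4.12 × (1/2)^(26.2/5.2997) = 4.12 × (1/2)^4.9437 ≈ 0.13388 kBq.

0.134 kBq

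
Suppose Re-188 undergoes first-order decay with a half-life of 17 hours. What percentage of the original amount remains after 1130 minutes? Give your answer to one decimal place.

1130 minutes = 18.8333 hours.
n = 18.8333/17 ≈ 1.1078 half-lives.
Fraction remaining = (1/2)^1.1078 ≈ 0.46399, i.e. 46.399%.

46.4%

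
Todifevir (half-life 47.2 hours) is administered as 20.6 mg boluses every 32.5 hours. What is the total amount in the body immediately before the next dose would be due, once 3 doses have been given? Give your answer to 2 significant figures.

The 3 doses were given 97.5, 65, 32.5 hours ago.
Total = 20.6·(1/2)^(97.5/47.2) + 20.6·(1/2)^(65/47.2) + 20.6·(1/2)^(32.5/47.2)
      = 4.9208 + 7.9307 + 12.782 ≈ 25.633 mg.

26 mg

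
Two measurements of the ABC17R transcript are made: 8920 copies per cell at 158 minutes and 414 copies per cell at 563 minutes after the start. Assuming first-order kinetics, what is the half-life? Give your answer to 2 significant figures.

Over Δt = 563 − 158 = 405 minutes, the level fell by a factor of 8920/414 ≈ 21.546.
n = log₂(21.546) ≈ 4.4293 half-lives, so t½ = 405/4.4293 ≈ 91.436 minutes.

91 minutes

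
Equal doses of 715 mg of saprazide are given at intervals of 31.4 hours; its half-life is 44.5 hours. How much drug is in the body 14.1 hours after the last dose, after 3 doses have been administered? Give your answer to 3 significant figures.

1140 mg

The 3 doses were given 76.9, 45.5, 14.1 hours ago.
Total = 715·(1/2)^(76.9/44.5) + 715·(1/2)^(45.5/44.5) + 715·(1/2)^(14.1/44.5)
      = 215.82 + 351.97 + 574.02 ≈ 1141.8 mg.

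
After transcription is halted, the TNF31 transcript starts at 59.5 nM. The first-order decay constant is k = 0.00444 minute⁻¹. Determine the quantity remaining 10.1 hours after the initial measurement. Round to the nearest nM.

4 nM

t½ = ln 2 / k = 0.69315 / 0.00444 ≈ 156.11 minutes.
Convert the elapsed time: 10.1 hours = 606 minutes.
Number of half-lives: n = 606/156.11 ≈ 3.8818.
Remaining = 59.5 × (1/2)^3.8818 = 59.5 × 0.067838 ≈ 4.0363 nM.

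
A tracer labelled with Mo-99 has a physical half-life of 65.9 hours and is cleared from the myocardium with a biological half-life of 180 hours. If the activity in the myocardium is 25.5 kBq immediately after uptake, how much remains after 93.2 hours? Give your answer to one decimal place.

6.7 kBq

1/t_eff = 1/t_phys + 1/t_biol = 1/65.9 + 1/180 = 0.02073 per hour.
t_eff = 65.9 × 180 / (65.9 + 180) ≈ 48.239 hours.
Remaining = 25.5 × (1/2)^(93.2/48.239) = 25.5 × (1/2)^1.932 ≈ 6.6825 kBq.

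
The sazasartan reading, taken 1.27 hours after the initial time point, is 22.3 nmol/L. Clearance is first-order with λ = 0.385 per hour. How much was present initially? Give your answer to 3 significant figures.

36.4 nmol/L

t½ = ln 2 / λ = 0.69315 / 0.385 ≈ 1.8004 hours.
Number of half-lives elapsed: n = 1.27/1.8004 ≈ 0.70541.
A₀ = A × 2^n = 22.3 × 2^0.70541 = 22.3 × 1.6306 ≈ 36.362 nmol/L.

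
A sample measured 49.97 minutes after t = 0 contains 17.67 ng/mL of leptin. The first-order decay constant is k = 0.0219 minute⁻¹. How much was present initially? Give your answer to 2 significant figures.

t½ = ln 2 / k = 0.69315 / 0.0219 ≈ 31.651 minutes.
Number of half-lives elapsed: n = 49.97/31.651 ≈ 1.5788.
A₀ = A × 2^n = 17.67 × 2^1.5788 = 17.67 × 2.9872 ≈ 52.784 ng/mL.

53 ng/mL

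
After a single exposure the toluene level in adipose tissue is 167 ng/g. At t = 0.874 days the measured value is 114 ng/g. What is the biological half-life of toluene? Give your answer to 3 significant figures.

A/A₀ = 114/167 ≈ 0.68263.
n = log₂(1.4649) ≈ 0.55081 half-lives elapsed in 0.874 days.
t½ = 0.874/0.55081 ≈ 1.5867 days.

1.59 days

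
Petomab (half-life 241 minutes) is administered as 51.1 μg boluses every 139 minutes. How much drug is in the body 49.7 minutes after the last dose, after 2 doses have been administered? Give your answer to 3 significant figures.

74.0 μg

The 2 doses were given 188.7, 49.7 minutes ago.
Total = 51.1·(1/2)^(188.7/241) + 51.1·(1/2)^(49.7/241)
      = 29.697 + 44.294 ≈ 73.991 μg.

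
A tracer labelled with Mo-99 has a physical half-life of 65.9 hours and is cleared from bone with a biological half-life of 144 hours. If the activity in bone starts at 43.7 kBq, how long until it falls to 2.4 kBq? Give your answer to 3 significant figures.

1/t_eff = 1/t_phys + 1/t_biol = 1/65.9 + 1/144 = 0.022119 per hour.
t_eff = 65.9 × 144 / (65.9 + 144) ≈ 45.21 hours.
n = log₂(43.7/2.4) ≈ 4.1865; t = 4.1865 × 45.21 ≈ 189.27 hours.

189 hours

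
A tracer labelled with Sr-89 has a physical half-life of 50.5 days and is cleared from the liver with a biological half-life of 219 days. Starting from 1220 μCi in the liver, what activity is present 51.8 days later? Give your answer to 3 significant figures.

1/t_eff = 1/t_phys + 1/t_biol = 1/50.5 + 1/219 = 0.024368 per day.
t_eff = 50.5 × 219 / (50.5 + 219) ≈ 41.037 days.
Remaining = 1220 × (1/2)^(51.8/41.037) = 1220 × (1/2)^1.2623 ≈ 508.6 μCi.

509 μCi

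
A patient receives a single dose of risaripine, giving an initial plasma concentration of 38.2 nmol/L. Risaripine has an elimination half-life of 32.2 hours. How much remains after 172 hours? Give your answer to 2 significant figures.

0.94 nmol/L

Number of half-lives: n = 172/32.2 ≈ 5.3416.
Remaining = 38.2 × (1/2)^5.3416 = 38.2 × 0.024661 ≈ 0.94206 nmol/L.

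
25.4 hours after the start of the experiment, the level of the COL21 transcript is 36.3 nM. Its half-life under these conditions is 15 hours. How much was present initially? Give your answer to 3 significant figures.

117 nM

Number of half-lives elapsed: n = 25.4/15 ≈ 1.6933.
A₀ = A × 2^n = 36.3 × 2^1.6933 = 36.3 × 3.234 ≈ 117.4 nM.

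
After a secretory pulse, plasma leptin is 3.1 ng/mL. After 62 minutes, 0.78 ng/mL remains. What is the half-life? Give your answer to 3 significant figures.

31.1 minutes

A/A₀ = 0.78/3.1 ≈ 0.25161.
n = log₂(3.9744) ≈ 1.9907 half-lives elapsed in 62 minutes.
t½ = 62/1.9907 ≈ 31.144 minutes.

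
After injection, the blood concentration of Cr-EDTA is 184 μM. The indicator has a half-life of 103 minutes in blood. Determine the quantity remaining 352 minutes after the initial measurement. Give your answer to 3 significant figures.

Number of half-lives: n = 352/103 ≈ 3.4175.
Remaining = 184 × (1/2)^3.4175 = 184 × 0.093592 ≈ 17.221 μM.

17.2 μM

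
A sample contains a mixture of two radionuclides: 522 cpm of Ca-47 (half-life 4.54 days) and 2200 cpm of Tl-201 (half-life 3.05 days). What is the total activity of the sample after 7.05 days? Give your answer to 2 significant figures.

Ca-47: 522 × (1/2)^(7.05/4.54) = 522 × (1/2)^1.5529 ≈ 177.91 cpm.
Tl-201: 2200 × (1/2)^(7.05/3.05) = 2200 × (1/2)^2.3115 ≈ 443.2 cpm.
Total = 177.91 + 443.2 ≈ 621.11 cpm.

620 cpm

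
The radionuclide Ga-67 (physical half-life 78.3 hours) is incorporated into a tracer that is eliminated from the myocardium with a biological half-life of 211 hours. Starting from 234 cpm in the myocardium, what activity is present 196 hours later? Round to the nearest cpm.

1/t_eff = 1/t_phys + 1/t_biol = 1/78.3 + 1/211 = 0.017511 per hour.
t_eff = 78.3 × 211 / (78.3 + 211) ≈ 57.108 hours.
Remaining = 234 × (1/2)^(196/57.108) = 234 × (1/2)^3.4321 ≈ 21.68 cpm.

22 cpm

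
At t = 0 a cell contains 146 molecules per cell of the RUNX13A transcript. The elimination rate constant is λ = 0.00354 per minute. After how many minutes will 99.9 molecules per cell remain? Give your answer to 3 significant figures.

107 minutes

t½ = ln 2 / λ = 0.69315 / 0.00354 ≈ 195.8 minutes.
Fraction remaining = 99.9/146 ≈ 0.68425.
n = log₂(146/99.9) = ln(1.4615)/ln 2 ≈ 0.54741 half-lives.
t = n × t½ = 0.54741 × 195.8 ≈ 107.19 minutes.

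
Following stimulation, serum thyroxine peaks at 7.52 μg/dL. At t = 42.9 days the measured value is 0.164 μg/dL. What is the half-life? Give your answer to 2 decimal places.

A/A₀ = 0.164/7.52 ≈ 0.021809.
n = log₂(45.854) ≈ 5.519 half-lives elapsed in 42.9 days.
t½ = 42.9/5.519 ≈ 7.7732 days.

7.77 days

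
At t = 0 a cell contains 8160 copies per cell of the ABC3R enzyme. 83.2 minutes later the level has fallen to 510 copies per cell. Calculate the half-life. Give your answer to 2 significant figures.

21 minutes

A/A₀ = 510/8160 ≈ 0.0625.
n = log₂(16) ≈ 4 half-lives elapsed in 83.2 minutes.
t½ = 83.2/4 ≈ 20.8 minutes.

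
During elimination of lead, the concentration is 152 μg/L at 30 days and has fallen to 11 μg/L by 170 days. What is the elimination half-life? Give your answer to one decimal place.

Over Δt = 170 − 30 = 140 days, the level fell by a factor of 152/11 ≈ 13.818.
n = log₂(13.818) ≈ 3.7885 half-lives, so t½ = 140/3.7885 ≈ 36.954 days.

37.0 days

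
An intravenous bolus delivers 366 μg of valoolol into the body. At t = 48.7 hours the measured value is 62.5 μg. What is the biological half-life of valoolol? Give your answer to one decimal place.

19.1 hours

A/A₀ = 62.5/366 ≈ 0.17077.
n = log₂(5.856) ≈ 2.5499 half-lives elapsed in 48.7 hours.
t½ = 48.7/2.5499 ≈ 19.099 hours.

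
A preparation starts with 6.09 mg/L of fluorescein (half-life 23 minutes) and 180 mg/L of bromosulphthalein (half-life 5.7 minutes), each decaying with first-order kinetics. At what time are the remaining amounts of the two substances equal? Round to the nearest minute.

37 minutes

Set 6.09·(1/2)^(t/23) = 180·(1/2)^(t/5.7).
Taking log₂: log₂(6.09/180) = t·(1/23 − 1/5.7).
log₂(0.033833) = -4.8854; 1/23 − 1/5.7 = -0.13196.
t = -4.8854 / -0.13196 ≈ 37.022 minutes.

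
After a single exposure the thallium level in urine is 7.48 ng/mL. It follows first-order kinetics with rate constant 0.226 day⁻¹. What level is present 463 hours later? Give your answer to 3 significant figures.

t½ = ln 2 / λ = 0.69315 / 0.226 ≈ 3.067 days.
Convert the elapsed time: 463 hours = 19.2917 days.
Number of half-lives: n = 19.2917/3.067 ≈ 6.29.
Remaining = 7.48 × (1/2)^6.29 = 7.48 × 0.012779 ≈ 0.09559 ng/mL.

0.0956 ng/mL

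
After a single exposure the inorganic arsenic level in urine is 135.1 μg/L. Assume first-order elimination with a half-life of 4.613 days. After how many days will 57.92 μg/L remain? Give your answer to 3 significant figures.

Fraction remaining = 57.92/135.1 ≈ 0.42872.
n = log₂(135.1/57.92) = ln(2.3325)/ln 2 ≈ 1.2219 half-lives.
t = n × t½ = 1.2219 × 4.613 ≈ 5.6366 days.

5.64 days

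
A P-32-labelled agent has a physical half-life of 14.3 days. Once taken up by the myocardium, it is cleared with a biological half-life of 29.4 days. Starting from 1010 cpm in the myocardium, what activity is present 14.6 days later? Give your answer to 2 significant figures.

1/t_eff = 1/t_phys + 1/t_biol = 1/14.3 + 1/29.4 = 0.10394 per day.
t_eff = 14.3 × 29.4 / (14.3 + 29.4) ≈ 9.6206 days.
Remaining = 1010 × (1/2)^(14.6/9.6206) = 1010 × (1/2)^1.5176 ≈ 352.76 cpm.

350 cpm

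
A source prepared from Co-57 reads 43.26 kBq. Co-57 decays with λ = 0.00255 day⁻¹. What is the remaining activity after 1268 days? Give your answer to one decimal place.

t½ = ln 2 / λ = 0.69315 / 0.00255 ≈ 271.82 days.
Number of half-lives: n = 1268/271.82 ≈ 4.6648.
Remaining = 43.26 × (1/2)^4.6648 = 43.26 × 0.039423 ≈ 1.7054 kBq.

1.7 kBq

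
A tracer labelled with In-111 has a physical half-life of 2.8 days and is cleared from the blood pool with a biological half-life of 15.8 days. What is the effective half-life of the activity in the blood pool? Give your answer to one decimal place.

1/t_eff = 1/t_phys + 1/t_biol = 1/2.8 + 1/15.8 = 0.42043 per day.
t_eff = 2.8 × 15.8 / (2.8 + 15.8) ≈ 2.3785 days.

2.4 days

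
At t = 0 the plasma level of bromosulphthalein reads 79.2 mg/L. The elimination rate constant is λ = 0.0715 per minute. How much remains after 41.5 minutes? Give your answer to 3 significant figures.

4.07 mg/L

t½ = ln 2 / λ = 0.69315 / 0.0715 ≈ 9.6944 minutes.
Number of half-lives: n = 41.5/9.6944 ≈ 4.2808.
Remaining = 79.2 × (1/2)^4.2808 = 79.2 × 0.051445 ≈ 4.0744 mg/L.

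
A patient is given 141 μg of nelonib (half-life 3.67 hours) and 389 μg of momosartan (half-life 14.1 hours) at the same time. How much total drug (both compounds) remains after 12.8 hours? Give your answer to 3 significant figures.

nelonib: 141 × (1/2)^(12.8/3.67) = 141 × (1/2)^3.4877 ≈ 12.569 μg.
momosartan: 389 × (1/2)^(12.8/14.1) = 389 × (1/2)^0.9078 ≈ 207.34 μg.
Total = 12.569 + 207.34 ≈ 219.9 μg.

220 μg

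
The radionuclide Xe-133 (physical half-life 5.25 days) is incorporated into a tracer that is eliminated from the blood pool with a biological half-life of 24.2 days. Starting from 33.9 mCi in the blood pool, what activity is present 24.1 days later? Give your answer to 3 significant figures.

1/t_eff = 1/t_phys + 1/t_biol = 1/5.25 + 1/24.2 = 0.2318 per day.
t_eff = 5.25 × 24.2 / (5.25 + 24.2) ≈ 4.3141 days.
Remaining = 33.9 × (1/2)^(24.1/4.3141) = 33.9 × (1/2)^5.5863 ≈ 0.70557 mCi.

0.706 mCi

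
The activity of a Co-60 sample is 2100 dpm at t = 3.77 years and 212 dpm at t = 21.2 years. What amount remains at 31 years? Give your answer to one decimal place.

Over Δt = 21.2 − 3.77 = 17.43 years, the level fell by a factor of 2100/212 ≈ 9.9057.
n = log₂(9.9057) ≈ 3.3083 half-lives, so t½ = 17.43/3.3083 ≈ 5.2686 years.
From t = 21.2 to t = 31: 212 × (1/2)^((31−21.2)/5.2686) ≈ 58.398 dpm.

58.4 dpm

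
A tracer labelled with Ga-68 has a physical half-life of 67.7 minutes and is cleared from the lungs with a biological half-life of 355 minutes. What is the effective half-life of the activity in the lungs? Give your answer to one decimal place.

1/t_eff = 1/t_phys + 1/t_biol = 1/67.7 + 1/355 = 0.017588 per minute.
t_eff = 67.7 × 355 / (67.7 + 355) ≈ 56.857 minutes.

56.9 minutes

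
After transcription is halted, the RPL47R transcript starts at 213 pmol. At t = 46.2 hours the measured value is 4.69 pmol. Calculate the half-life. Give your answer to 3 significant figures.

A/A₀ = 4.69/213 ≈ 0.022019.
n = log₂(45.416) ≈ 5.5051 half-lives elapsed in 46.2 hours.
t½ = 46.2/5.5051 ≈ 8.3922 hours.

8.39 hours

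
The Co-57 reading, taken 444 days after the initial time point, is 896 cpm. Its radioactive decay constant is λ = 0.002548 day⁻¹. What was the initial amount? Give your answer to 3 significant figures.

2780 cpm

t½ = ln 2 / λ = 0.69315 / 0.002548 ≈ 272.04 days.
Number of half-lives elapsed: n = 444/272.04 ≈ 1.6321.
A₀ = A × 2^n = 896 × 2^1.6321 = 896 × 3.0997 ≈ 2777.3 cpm.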